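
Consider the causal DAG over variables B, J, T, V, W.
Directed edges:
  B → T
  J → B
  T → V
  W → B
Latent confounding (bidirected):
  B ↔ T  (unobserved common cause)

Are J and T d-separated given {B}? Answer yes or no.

No — J and T are d-connected given {B}.

Bayes-Ball from J | {B} reaches {T,V,W}.
T ∈ reach(J|{B}) ⇒ J ⊥̸ T | {B}.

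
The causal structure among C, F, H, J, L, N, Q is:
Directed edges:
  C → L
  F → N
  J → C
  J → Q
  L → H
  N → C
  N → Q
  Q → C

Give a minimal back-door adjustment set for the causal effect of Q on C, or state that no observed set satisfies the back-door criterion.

Q→C: minimal back-door set {J, N}.

desc(Q)\{Q}={C,H,L}; candidates ⊆ {F,J,N}.
size 0: {}; under {} Q still reaches {C,F,H,J,L,N} ∋ C.
size 1: {F}, {J}, {N}; under {F} Q still reaches {C,H,J,L,N} ∋ C.
{J,N}: Q⊥C given {J,N} in G with Q→· removed — back-door holds.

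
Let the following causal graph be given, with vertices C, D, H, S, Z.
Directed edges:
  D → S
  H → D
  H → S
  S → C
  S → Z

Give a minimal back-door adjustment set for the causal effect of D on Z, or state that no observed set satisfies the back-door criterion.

D→Z: minimal back-door set {H}.

desc(D)\{D}={C,S,Z}; candidates ⊆ {H}.
size 0: {}; under {} D still reaches {C,H,S,Z} ∋ Z.
{H}: D⊥Z given {H} in G with D→· removed — back-door holds.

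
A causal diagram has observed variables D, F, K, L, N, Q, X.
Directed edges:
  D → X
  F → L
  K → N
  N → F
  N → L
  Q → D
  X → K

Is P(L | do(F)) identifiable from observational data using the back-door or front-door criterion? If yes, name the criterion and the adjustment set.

desc(F)\{F}={L}; candidates ⊆ {D,K,N,Q,X}.
size 0: {}; under {} F still reaches {D,K,L,N,Q,X} ∋ L.
{N}: F⊥L given {N} in G with F→· removed — back-door holds.
P(L|do(F)) = Σ_{N} P(L|F,N)·P(N).

P(L|do(F)): backdoor, adjust for {N}.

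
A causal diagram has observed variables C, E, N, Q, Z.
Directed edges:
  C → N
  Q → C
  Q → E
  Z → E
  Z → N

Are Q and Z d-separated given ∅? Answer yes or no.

Bayes-Ball from Q | ∅ reaches {C,E,N}.
Z ∉ reach(Q|∅) ⇒ Q ⊥ Z | ∅.

Yes — Q ⊥ Z | ∅.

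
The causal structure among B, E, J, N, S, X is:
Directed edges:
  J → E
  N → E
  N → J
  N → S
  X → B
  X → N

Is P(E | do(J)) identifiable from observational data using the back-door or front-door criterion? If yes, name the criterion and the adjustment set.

desc(J)\{J}={E}; candidates ⊆ {B,N,S,X}.
size 0: {}; under {} J still reaches {B,E,N,S,X} ∋ E.
{N}: J⊥E given {N} in G with J→· removed — back-door holds.
P(E|do(J)) = Σ_{N} P(E|J,N)·P(N).

P(E|do(J)): backdoor, adjust for {N}.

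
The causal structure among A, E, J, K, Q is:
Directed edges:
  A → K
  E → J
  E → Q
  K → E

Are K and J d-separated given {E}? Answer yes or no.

Yes — K ⊥ J | {E}.

Bayes-Ball from K | {E} reaches {A}.
J ∉ reach(K|{E}) ⇒ K ⊥ J | {E}.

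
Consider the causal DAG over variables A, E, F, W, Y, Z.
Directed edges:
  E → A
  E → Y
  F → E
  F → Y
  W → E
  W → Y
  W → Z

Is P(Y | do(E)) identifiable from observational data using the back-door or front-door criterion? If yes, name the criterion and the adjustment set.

desc(E)\{E}={A,Y}; candidates ⊆ {F,W,Z}.
size 0: {}; under {} E still reaches {F,W,Y,Z} ∋ Y.
size 1: {F}, {W}, {Z}; under {F} E still reaches {W,Y,Z} ∋ Y.
{F,W}: E⊥Y given {F,W} in G with E→· removed — back-door holds.
P(Y|do(E)) = Σ_{F,W} P(Y|E,F,W)·P(F,W).

P(Y|do(E)): backdoor, adjust for {F, W}.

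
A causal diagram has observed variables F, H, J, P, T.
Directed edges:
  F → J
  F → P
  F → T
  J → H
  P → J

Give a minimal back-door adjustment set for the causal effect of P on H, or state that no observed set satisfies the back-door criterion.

P→H: minimal back-door set {F}.

desc(P)\{P}={H,J}; candidates ⊆ {F,T}.
size 0: {}; under {} P still reaches {F,H,J,T} ∋ H.
{F}: P⊥H given {F} in G with P→· removed — back-door holds.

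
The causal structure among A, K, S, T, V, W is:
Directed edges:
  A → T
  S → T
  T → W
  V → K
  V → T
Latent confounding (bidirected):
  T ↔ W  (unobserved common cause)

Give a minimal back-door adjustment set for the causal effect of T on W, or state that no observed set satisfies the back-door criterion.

T→W: no observed back-door set.

desc(T)\{T}={W}; candidates ⊆ {A,K,S,V}.
T↔W: latent back-door arc(s) into T.
size 0: {}; under {} T still reaches {A,K,S,V,W} ∋ W.
size 1: {A}, {K}, {S} …(+1); under {A} T still reaches {K,S,V,W} ∋ W.
size 2: {A,K}, {A,S}, {A,V} …(+3); under {A,K} T still reaches {S,V,W} ∋ W.
T↔W cannot be blocked by any observed set — no back-door set.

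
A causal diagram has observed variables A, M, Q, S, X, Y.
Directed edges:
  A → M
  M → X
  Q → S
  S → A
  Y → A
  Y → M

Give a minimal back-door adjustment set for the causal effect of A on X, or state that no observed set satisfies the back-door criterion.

desc(A)\{A}={M,X}; candidates ⊆ {Q,S,Y}.
size 0: {}; under {} A still reaches {M,Q,S,X,Y} ∋ X.
{Y}: A⊥X given {Y} in G with A→· removed — back-door holds.

A→X: minimal back-door set {Y}.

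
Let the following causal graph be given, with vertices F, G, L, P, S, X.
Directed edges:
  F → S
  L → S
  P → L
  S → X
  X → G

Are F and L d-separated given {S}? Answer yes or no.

No — F and L are d-connected given {S}.

Bayes-Ball from F | {S} reaches {L,P}.
L ∈ reach(F|{S}) ⇒ F ⊥̸ L | {S}.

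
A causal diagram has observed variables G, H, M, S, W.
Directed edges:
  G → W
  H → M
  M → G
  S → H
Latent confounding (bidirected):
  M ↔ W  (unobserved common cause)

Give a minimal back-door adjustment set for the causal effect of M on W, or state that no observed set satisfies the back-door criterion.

desc(M)\{M}={G,W}; candidates ⊆ {H,S}.
M↔W: latent back-door arc(s) into M.
size 0: {}; under {} M still reaches {H,S,W} ∋ W.
size 1: {H}, {S}; under {H} M still reaches {W} ∋ W.
size 2: {H,S}; under {H,S} M still reaches {W} ∋ W.
M↔W cannot be blocked by any observed set — no back-door set.

M→W: no observed back-door set.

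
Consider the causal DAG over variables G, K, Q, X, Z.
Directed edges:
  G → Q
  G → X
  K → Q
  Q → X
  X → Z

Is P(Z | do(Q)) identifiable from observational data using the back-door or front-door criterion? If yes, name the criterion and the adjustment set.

P(Z|do(Q)): backdoor, adjust for {G}.

desc(Q)\{Q}={X,Z}; candidates ⊆ {G,K}.
size 0: {}; under {} Q still reaches {G,K,X,Z} ∋ Z.
{G}: Q⊥Z given {G} in G with Q→· removed — back-door holds.
P(Z|do(Q)) = Σ_{G} P(Z|Q,G)·P(G).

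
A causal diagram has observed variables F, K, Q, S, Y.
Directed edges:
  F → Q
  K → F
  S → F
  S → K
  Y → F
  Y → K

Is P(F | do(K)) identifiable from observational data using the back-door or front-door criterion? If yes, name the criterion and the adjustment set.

desc(K)\{K}={F,Q}; candidates ⊆ {S,Y}.
size 0: {}; under {} K still reaches {F,Q,S,Y} ∋ F.
size 1: {S}, {Y}; under {S} K still reaches {F,Q,Y} ∋ F.
{S,Y}: K⊥F given {S,Y} in G with K→· removed — back-door holds.
P(F|do(K)) = Σ_{S,Y} P(F|K,S,Y)·P(S,Y).

P(F|do(K)): backdoor, adjust for {S, Y}.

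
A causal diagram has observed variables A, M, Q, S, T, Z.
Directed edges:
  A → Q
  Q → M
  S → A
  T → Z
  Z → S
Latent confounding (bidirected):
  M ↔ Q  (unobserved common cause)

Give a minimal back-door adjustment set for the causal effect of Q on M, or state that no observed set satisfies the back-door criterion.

Q→M: no observed back-door set.

desc(Q)\{Q}={M}; candidates ⊆ {A,S,T,Z}.
Q↔M: latent back-door arc(s) into Q.
size 0: {}; under {} Q still reaches {A,M,S,T,Z} ∋ M.
size 1: {A}, {S}, {T} …(+1); under {A} Q still reaches {M} ∋ M.
size 2: {A,S}, {A,T}, {A,Z} …(+3); under {A,S} Q still reaches {M} ∋ M.
Q↔M cannot be blocked by any observed set — no back-door set.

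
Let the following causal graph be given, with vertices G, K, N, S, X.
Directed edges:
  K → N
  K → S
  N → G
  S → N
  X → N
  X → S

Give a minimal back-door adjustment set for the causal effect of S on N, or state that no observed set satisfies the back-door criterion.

desc(S)\{S}={G,N}; candidates ⊆ {K,X}.
size 0: {}; under {} S still reaches {G,K,N,X} ∋ N.
size 1: {K}, {X}; under {K} S still reaches {G,N,X} ∋ N.
{K,X}: S⊥N given {K,X} in G with S→· removed — back-door holds.

S→N: minimal back-door set {K, X}.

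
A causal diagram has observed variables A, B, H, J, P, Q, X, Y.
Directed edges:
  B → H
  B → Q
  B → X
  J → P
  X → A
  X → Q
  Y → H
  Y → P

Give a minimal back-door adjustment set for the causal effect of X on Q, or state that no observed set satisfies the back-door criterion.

desc(X)\{X}={A,Q}; candidates ⊆ {B,H,J,P,Y}.
size 0: {}; under {} X still reaches {B,H,Q} ∋ Q.
{B}: X⊥Q given {B} in G with X→· removed — back-door holds.

X→Q: minimal back-door set {B}.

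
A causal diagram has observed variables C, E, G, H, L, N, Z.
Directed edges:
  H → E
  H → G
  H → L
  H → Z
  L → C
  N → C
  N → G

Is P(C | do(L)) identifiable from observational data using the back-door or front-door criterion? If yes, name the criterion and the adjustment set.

P(C|do(L)): backdoor, adjust for ∅.

desc(L)\{L}={C}; candidates ⊆ {E,G,H,N,Z}.
∅: L⊥C given ∅ in G with L→· removed — back-door holds.
P(C|do(L)) = P(C|L) — no adjustment needed.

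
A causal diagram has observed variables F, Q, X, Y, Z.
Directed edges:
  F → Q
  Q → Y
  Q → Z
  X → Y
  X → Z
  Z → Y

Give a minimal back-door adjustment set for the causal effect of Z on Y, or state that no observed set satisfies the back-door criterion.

Z→Y: minimal back-door set {Q, X}.

desc(Z)\{Z}={Y}; candidates ⊆ {F,Q,X}.
size 0: {}; under {} Z still reaches {F,Q,X,Y} ∋ Y.
size 1: {F}, {Q}, {X}; under {F} Z still reaches {Q,X,Y} ∋ Y.
{Q,X}: Z⊥Y given {Q,X} in G with Z→· removed — back-door holds.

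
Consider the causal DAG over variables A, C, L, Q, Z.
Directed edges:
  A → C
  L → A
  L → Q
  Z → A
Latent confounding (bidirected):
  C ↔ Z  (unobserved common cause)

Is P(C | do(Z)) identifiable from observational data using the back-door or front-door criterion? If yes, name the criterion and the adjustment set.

desc(Z)\{Z}={A,C}; candidates ⊆ {L,Q}.
Z↔C: latent back-door arc(s) into Z.
size 0: {}; under {} Z still reaches {C} ∋ C.
size 1: {L}, {Q}; under {L} Z still reaches {C} ∋ C.
size 2: {L,Q}; under {L,Q} Z still reaches {C} ∋ C.
Z↔C cannot be blocked by any observed set — no back-door set.
{A}: (i) intercepts every directed Z→C path; (ii) no back-door Z→{A}; (iii) {Z} blocks every back-door {A}→C. Front-door holds.
P(C|do(Z)) = Σ_{A} P(A|Z) Σ_{Z'} P(C|A,Z')P(Z').

P(C|do(Z)): frontdoor, adjust for {A}.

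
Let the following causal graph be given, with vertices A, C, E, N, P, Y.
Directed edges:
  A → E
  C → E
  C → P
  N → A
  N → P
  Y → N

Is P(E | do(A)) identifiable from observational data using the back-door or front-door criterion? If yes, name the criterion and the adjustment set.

P(E|do(A)): backdoor, adjust for ∅.

desc(A)\{A}={E}; candidates ⊆ {C,N,P,Y}.
∅: A⊥E given ∅ in G with A→· removed — back-door holds.
P(E|do(A)) = P(E|A) — no adjustment needed.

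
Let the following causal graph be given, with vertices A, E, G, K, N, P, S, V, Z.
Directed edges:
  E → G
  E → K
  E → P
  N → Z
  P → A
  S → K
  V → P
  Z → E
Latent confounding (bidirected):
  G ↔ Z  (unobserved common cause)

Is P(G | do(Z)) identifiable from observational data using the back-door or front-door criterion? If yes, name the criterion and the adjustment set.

desc(Z)\{Z}={A,E,G,K,P}; candidates ⊆ {N,S,V}.
Z↔G: latent back-door arc(s) into Z.
size 0: {}; under {} Z still reaches {G,N} ∋ G.
size 1: {N}, {S}, {V}; under {N} Z still reaches {G} ∋ G.
size 2: {N,S}, {N,V}, {S,V}; under {N,S} Z still reaches {G} ∋ G.
Z↔G cannot be blocked by any observed set — no back-door set.
{E}: (i) intercepts every directed Z→G path; (ii) no back-door Z→{E}; (iii) {Z} blocks every back-door {E}→G. Front-door holds.
P(G|do(Z)) = Σ_{E} P(E|Z) Σ_{Z'} P(G|E,Z')P(Z').

P(G|do(Z)): frontdoor, adjust for {E}.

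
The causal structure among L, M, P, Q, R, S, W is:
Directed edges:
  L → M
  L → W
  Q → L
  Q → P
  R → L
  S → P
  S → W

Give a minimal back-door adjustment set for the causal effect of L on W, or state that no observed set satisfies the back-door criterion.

L→W: minimal back-door set ∅.

desc(L)\{L}={M,W}; candidates ⊆ {P,Q,R,S}.
∅: L⊥W given ∅ in G with L→· removed — back-door holds.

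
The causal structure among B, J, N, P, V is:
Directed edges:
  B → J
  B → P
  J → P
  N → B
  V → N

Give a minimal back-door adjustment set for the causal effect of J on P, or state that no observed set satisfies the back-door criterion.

desc(J)\{J}={P}; candidates ⊆ {B,N,V}.
size 0: {}; under {} J still reaches {B,N,P,V} ∋ P.
{B}: J⊥P given {B} in G with J→· removed — back-door holds.

J→P: minimal back-door set {B}.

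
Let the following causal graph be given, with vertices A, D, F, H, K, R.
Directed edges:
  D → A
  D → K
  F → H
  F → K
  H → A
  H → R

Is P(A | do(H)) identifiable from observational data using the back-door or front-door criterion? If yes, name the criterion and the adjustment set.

desc(H)\{H}={A,R}; candidates ⊆ {D,F,K}.
∅: H⊥A given ∅ in G with H→· removed — back-door holds.
P(A|do(H)) = P(A|H) — no adjustment needed.

P(A|do(H)): backdoor, adjust for ∅.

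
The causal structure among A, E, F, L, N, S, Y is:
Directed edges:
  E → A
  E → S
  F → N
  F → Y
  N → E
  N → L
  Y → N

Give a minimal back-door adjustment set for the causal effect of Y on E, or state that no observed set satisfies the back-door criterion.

Y→E: minimal back-door set {F}.

desc(Y)\{Y}={A,E,L,N,S}; candidates ⊆ {F}.
size 0: {}; under {} Y still reaches {A,E,F,L,N,S} ∋ E.
{F}: Y⊥E given {F} in G with Y→· removed — back-door holds.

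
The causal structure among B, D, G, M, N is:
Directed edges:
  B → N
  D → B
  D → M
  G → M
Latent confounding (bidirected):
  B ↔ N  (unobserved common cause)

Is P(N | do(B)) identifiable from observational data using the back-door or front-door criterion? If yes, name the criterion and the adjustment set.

P(N|do(B)): not identifiable (no BD/FD set).

desc(B)\{B}={N}; candidates ⊆ {D,G,M}.
B↔N: latent back-door arc(s) into B.
size 0: {}; under {} B still reaches {D,M,N} ∋ N.
size 1: {D}, {G}, {M}; under {D} B still reaches {N} ∋ N.
size 2: {D,G}, {D,M}, {G,M}; under {D,G} B still reaches {N} ∋ N.
B↔N cannot be blocked by any observed set — no back-door set.
No mediator lies on a directed B→…→N path.
Neither criterion identifies P(N|do(B)) in this graph.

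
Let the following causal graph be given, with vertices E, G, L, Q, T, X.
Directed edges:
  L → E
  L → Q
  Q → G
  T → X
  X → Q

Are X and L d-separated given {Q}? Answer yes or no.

Bayes-Ball from X | {Q} reaches {E,L,T}.
L ∈ reach(X|{Q}) ⇒ X ⊥̸ L | {Q}.

No — X and L are d-connected given {Q}.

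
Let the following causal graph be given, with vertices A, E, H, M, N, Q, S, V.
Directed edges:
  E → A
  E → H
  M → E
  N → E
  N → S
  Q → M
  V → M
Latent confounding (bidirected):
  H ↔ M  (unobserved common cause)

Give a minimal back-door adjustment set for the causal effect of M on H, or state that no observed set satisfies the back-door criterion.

desc(M)\{M}={A,E,H}; candidates ⊆ {N,Q,S,V}.
M↔H: latent back-door arc(s) into M.
size 0: {}; under {} M still reaches {H,Q,V} ∋ H.
size 1: {N}, {Q}, {S} …(+1); under {N} M still reaches {H,Q,V} ∋ H.
size 2: {N,Q}, {N,S}, {N,V} …(+3); under {N,Q} M still reaches {H,V} ∋ H.
M↔H cannot be blocked by any observed set — no back-door set.

M→H: no observed back-door set.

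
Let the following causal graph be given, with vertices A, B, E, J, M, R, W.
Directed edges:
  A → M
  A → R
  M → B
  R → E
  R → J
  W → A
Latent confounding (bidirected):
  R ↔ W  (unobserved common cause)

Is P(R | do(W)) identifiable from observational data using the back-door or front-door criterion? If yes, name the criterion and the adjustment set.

desc(W)\{W}={A,B,E,J,M,R}; candidates ⊆ {—}.
W↔R: latent back-door arc(s) into W.
size 0: {}; under {} W still reaches {E,J,R} ∋ R.
W↔R cannot be blocked by any observed set — no back-door set.
{A}: (i) intercepts every directed W→R path; (ii) no back-door W→{A}; (iii) {W} blocks every back-door {A}→R. Front-door holds.
P(R|do(W)) = Σ_{A} P(A|W) Σ_{W'} P(R|A,W')P(W').

P(R|do(W)): frontdoor, adjust for {A}.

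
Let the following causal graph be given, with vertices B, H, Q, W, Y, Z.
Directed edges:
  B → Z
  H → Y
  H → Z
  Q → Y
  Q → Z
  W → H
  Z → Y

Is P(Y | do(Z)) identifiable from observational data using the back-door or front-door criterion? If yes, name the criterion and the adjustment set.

desc(Z)\{Z}={Y}; candidates ⊆ {B,H,Q,W}.
size 0: {}; under {} Z still reaches {B,H,Q,W,Y} ∋ Y.
size 1: {B}, {H}, {Q} …(+1); under {B} Z still reaches {H,Q,W,Y} ∋ Y.
{H,Q}: Z⊥Y given {H,Q} in G with Z→· removed — back-door holds.
P(Y|do(Z)) = Σ_{H,Q} P(Y|Z,H,Q)·P(H,Q).

P(Y|do(Z)): backdoor, adjust for {H, Q}.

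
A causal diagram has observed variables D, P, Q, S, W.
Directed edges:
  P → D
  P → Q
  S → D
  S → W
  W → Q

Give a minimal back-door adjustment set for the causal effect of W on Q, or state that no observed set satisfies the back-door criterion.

W→Q: minimal back-door set ∅.

desc(W)\{W}={Q}; candidates ⊆ {D,P,S}.
∅: W⊥Q given ∅ in G with W→· removed — back-door holds.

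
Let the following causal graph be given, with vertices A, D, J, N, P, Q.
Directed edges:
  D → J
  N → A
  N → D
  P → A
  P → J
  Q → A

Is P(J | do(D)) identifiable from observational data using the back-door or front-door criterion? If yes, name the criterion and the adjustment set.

desc(D)\{D}={J}; candidates ⊆ {A,N,P,Q}.
∅: D⊥J given ∅ in G with D→· removed — back-door holds.
P(J|do(D)) = P(J|D) — no adjustment needed.

P(J|do(D)): backdoor, adjust for ∅.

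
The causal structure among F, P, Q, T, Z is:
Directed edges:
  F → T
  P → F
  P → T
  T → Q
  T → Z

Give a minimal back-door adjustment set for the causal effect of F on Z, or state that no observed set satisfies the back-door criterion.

F→Z: minimal back-door set {P}.

desc(F)\{F}={Q,T,Z}; candidates ⊆ {P}.
size 0: {}; under {} F still reaches {P,Q,T,Z} ∋ Z.
{P}: F⊥Z given {P} in G with F→· removed — back-door holds.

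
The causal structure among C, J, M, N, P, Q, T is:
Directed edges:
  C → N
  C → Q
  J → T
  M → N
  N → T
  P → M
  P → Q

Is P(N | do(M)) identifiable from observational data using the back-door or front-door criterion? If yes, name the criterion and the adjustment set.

P(N|do(M)): backdoor, adjust for ∅.

desc(M)\{M}={N,T}; candidates ⊆ {C,J,P,Q}.
∅: M⊥N given ∅ in G with M→· removed — back-door holds.
P(N|do(M)) = P(N|M) — no adjustment needed.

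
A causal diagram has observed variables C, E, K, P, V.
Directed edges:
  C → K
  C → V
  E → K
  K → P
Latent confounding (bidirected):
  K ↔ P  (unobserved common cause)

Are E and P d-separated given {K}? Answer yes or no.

Bayes-Ball from E | {K} reaches {C,P,V}.
P ∈ reach(E|{K}) ⇒ E ⊥̸ P | {K}.

No — E and P are d-connected given {K}.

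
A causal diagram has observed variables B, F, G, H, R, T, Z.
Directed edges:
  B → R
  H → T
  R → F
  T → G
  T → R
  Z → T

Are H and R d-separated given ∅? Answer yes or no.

Bayes-Ball from H | ∅ reaches {F,G,R,T}.
R ∈ reach(H|∅) ⇒ H ⊥̸ R | ∅.

No — H and R are d-connected given ∅.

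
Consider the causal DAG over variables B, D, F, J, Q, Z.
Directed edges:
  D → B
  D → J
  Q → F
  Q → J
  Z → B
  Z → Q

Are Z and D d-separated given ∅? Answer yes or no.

Yes — Z ⊥ D | ∅.

Bayes-Ball from Z | ∅ reaches {B,F,J,Q}.
D ∉ reach(Z|∅) ⇒ Z ⊥ D | ∅.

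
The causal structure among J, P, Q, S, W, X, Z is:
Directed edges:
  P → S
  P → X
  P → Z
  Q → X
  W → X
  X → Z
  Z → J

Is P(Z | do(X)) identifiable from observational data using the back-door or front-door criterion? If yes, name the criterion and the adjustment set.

P(Z|do(X)): backdoor, adjust for {P}.

desc(X)\{X}={J,Z}; candidates ⊆ {P,Q,S,W}.
size 0: {}; under {} X still reaches {J,P,Q,S,W,Z} ∋ Z.
{P}: X⊥Z given {P} in G with X→· removed — back-door holds.
P(Z|do(X)) = Σ_{P} P(Z|X,P)·P(P).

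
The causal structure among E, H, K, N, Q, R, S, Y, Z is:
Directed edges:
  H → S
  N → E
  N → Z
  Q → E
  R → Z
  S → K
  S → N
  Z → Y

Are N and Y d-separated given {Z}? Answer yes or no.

Yes — N ⊥ Y | {Z}.

Bayes-Ball from N | {Z} reaches {E,H,K,R,S}.
Y ∉ reach(N|{Z}) ⇒ N ⊥ Y | {Z}.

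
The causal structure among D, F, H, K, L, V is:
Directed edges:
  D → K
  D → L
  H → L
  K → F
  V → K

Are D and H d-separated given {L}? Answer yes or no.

Bayes-Ball from D | {L} reaches {F,H,K}.
H ∈ reach(D|{L}) ⇒ D ⊥̸ H | {L}.

No — D and H are d-connected given {L}.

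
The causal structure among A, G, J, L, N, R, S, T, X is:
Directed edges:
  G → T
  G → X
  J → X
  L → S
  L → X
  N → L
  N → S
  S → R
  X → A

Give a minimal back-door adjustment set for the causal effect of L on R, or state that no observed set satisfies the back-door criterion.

L→R: minimal back-door set {N}.

desc(L)\{L}={A,R,S,X}; candidates ⊆ {G,J,N,T}.
size 0: {}; under {} L still reaches {N,R,S} ∋ R.
{N}: L⊥R given {N} in G with L→· removed — back-door holds.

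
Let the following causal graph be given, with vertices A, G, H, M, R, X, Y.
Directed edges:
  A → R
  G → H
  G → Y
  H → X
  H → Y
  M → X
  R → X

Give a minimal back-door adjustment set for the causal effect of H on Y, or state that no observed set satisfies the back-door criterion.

desc(H)\{H}={X,Y}; candidates ⊆ {A,G,M,R}.
size 0: {}; under {} H still reaches {G,Y} ∋ Y.
{G}: H⊥Y given {G} in G with H→· removed — back-door holds.

H→Y: minimal back-door set {G}.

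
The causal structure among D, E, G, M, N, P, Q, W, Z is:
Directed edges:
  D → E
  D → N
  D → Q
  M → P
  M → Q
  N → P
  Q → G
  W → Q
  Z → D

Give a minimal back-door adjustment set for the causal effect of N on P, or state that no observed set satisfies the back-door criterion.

N→P: minimal back-door set ∅.

desc(N)\{N}={P}; candidates ⊆ {D,E,G,M,Q,W,Z}.
∅: N⊥P given ∅ in G with N→· removed — back-door holds.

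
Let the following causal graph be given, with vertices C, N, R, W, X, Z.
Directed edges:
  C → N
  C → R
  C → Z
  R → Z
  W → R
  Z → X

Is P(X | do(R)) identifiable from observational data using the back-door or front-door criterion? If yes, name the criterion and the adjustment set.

P(X|do(R)): backdoor, adjust for {C}.

desc(R)\{R}={X,Z}; candidates ⊆ {C,N,W}.
size 0: {}; under {} R still reaches {C,N,W,X,Z} ∋ X.
{C}: R⊥X given {C} in G with R→· removed — back-door holds.
P(X|do(R)) = Σ_{C} P(X|R,C)·P(C).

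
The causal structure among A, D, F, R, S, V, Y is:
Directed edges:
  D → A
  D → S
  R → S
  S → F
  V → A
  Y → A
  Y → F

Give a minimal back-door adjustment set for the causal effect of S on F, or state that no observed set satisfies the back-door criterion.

desc(S)\{S}={F}; candidates ⊆ {A,D,R,V,Y}.
∅: S⊥F given ∅ in G with S→· removed — back-door holds.

S→F: minimal back-door set ∅.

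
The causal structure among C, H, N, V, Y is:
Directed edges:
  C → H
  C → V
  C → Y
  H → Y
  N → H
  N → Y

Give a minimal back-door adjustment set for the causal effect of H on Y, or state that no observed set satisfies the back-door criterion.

desc(H)\{H}={Y}; candidates ⊆ {C,N,V}.
size 0: {}; under {} H still reaches {C,N,V,Y} ∋ Y.
size 1: {C}, {N}, {V}; under {C} H still reaches {N,Y} ∋ Y.
{C,N}: H⊥Y given {C,N} in G with H→· removed — back-door holds.

H→Y: minimal back-door set {C, N}.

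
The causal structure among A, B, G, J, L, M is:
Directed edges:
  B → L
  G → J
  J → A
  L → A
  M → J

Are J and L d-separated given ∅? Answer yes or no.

Bayes-Ball from J | ∅ reaches {A,G,M}.
L ∉ reach(J|∅) ⇒ J ⊥ L | ∅.

Yes — J ⊥ L | ∅.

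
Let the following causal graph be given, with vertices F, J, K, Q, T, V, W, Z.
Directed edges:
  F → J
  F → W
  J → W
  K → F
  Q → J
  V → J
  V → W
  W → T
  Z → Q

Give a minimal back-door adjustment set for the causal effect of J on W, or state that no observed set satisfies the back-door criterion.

desc(J)\{J}={T,W}; candidates ⊆ {F,K,Q,V,Z}.
size 0: {}; under {} J still reaches {F,K,Q,T,V,W,Z} ∋ W.
size 1: {F}, {K}, {Q} …(+2); under {F} J still reaches {Q,T,V,W,Z} ∋ W.
{F,V}: J⊥W given {F,V} in G with J→· removed — back-door holds.

J→W: minimal back-door set {F, V}.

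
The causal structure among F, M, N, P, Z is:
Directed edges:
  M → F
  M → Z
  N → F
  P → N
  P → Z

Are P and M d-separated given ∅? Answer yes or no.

Yes — P ⊥ M | ∅.

Bayes-Ball from P | ∅ reaches {F,N,Z}.
M ∉ reach(P|∅) ⇒ P ⊥ M | ∅.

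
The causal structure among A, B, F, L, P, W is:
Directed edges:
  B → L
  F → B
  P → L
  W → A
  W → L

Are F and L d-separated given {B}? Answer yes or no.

Bayes-Ball from F | {B} reaches ∅.
L ∉ reach(F|{B}) ⇒ F ⊥ L | {B}.

Yes — F ⊥ L | {B}.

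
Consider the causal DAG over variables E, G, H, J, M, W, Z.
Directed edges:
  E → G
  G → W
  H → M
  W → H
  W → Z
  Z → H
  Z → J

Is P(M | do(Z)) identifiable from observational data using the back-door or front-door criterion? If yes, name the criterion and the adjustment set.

desc(Z)\{Z}={H,J,M}; candidates ⊆ {E,G,W}.
size 0: {}; under {} Z still reaches {E,G,H,M,W} ∋ M.
{W}: Z⊥M given {W} in G with Z→· removed — back-door holds.
P(M|do(Z)) = Σ_{W} P(M|Z,W)·P(W).

P(M|do(Z)): backdoor, adjust for {W}.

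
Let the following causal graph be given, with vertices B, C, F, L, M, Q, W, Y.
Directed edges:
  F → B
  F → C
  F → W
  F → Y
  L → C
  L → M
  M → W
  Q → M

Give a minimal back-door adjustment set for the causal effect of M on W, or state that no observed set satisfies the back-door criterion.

desc(M)\{M}={W}; candidates ⊆ {B,C,F,L,Q,Y}.
∅: M⊥W given ∅ in G with M→· removed — back-door holds.

M→W: minimal back-door set ∅.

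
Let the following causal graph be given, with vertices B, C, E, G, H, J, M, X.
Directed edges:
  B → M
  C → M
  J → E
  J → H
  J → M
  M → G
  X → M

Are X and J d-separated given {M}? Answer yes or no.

No — X and J are d-connected given {M}.

Bayes-Ball from X | {M} reaches {B,C,E,H,J}.
J ∈ reach(X|{M}) ⇒ X ⊥̸ J | {M}.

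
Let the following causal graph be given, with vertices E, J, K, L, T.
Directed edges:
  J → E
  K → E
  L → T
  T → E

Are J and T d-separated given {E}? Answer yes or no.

Bayes-Ball from J | {E} reaches {K,L,T}.
T ∈ reach(J|{E}) ⇒ J ⊥̸ T | {E}.

No — J and T are d-connected given {E}.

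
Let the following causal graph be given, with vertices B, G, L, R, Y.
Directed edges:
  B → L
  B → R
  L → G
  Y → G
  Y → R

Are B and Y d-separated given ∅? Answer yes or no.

Yes — B ⊥ Y | ∅.

Bayes-Ball from B | ∅ reaches {G,L,R}.
Y ∉ reach(B|∅) ⇒ B ⊥ Y | ∅.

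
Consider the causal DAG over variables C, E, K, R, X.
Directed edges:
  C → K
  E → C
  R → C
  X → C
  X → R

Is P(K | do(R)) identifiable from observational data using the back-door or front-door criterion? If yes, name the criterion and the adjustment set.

P(K|do(R)): backdoor, adjust for {X}.

desc(R)\{R}={C,K}; candidates ⊆ {E,X}.
size 0: {}; under {} R still reaches {C,K,X} ∋ K.
{X}: R⊥K given {X} in G with R→· removed — back-door holds.
P(K|do(R)) = Σ_{X} P(K|R,X)·P(X).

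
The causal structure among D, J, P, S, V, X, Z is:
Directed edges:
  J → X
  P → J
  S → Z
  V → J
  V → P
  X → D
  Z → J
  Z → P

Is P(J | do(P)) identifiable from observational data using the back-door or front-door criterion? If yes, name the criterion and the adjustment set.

desc(P)\{P}={D,J,X}; candidates ⊆ {S,V,Z}.
size 0: {}; under {} P still reaches {D,J,S,V,X,Z} ∋ J.
size 1: {S}, {V}, {Z}; under {S} P still reaches {D,J,V,X,Z} ∋ J.
{V,Z}: P⊥J given {V,Z} in G with P→· removed — back-door holds.
P(J|do(P)) = Σ_{V,Z} P(J|P,V,Z)·P(V,Z).

P(J|do(P)): backdoor, adjust for {V, Z}.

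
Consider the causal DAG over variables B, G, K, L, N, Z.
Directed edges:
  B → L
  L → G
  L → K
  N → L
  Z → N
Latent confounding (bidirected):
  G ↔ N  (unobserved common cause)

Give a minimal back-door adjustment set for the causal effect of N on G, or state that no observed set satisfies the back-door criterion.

desc(N)\{N}={G,K,L}; candidates ⊆ {B,Z}.
N↔G: latent back-door arc(s) into N.
size 0: {}; under {} N still reaches {G,Z} ∋ G.
size 1: {B}, {Z}; under {B} N still reaches {G,Z} ∋ G.
size 2: {B,Z}; under {B,Z} N still reaches {G} ∋ G.
N↔G cannot be blocked by any observed set — no back-door set.

N→G: no observed back-door set.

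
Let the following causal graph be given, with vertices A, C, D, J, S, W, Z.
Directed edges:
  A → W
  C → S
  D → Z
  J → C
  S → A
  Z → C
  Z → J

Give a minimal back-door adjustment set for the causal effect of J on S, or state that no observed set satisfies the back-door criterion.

J→S: minimal back-door set {Z}.

desc(J)\{J}={A,C,S,W}; candidates ⊆ {D,Z}.
size 0: {}; under {} J still reaches {A,C,D,S,W,Z} ∋ S.
{Z}: J⊥S given {Z} in G with J→· removed — back-door holds.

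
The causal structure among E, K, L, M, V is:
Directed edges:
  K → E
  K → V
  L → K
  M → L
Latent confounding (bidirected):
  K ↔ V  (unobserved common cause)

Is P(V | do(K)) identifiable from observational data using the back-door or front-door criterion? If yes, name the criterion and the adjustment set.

P(V|do(K)): not identifiable (no BD/FD set).

desc(K)\{K}={E,V}; candidates ⊆ {L,M}.
K↔V: latent back-door arc(s) into K.
size 0: {}; under {} K still reaches {L,M,V} ∋ V.
size 1: {L}, {M}; under {L} K still reaches {V} ∋ V.
size 2: {L,M}; under {L,M} K still reaches {V} ∋ V.
K↔V cannot be blocked by any observed set — no back-door set.
No mediator lies on a directed K→…→V path.
Neither criterion identifies P(V|do(K)) in this graph.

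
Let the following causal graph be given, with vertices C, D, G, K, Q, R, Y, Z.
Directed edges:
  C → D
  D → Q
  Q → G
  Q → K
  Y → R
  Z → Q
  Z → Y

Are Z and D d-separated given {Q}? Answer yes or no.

Bayes-Ball from Z | {Q} reaches {C,D,R,Y}.
D ∈ reach(Z|{Q}) ⇒ Z ⊥̸ D | {Q}.

No — Z and D are d-connected given {Q}.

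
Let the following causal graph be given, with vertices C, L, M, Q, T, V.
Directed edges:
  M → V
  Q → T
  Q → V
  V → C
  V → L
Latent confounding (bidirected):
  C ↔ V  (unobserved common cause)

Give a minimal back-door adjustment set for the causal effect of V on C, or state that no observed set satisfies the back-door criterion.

V→C: no observed back-door set.

desc(V)\{V}={C,L}; candidates ⊆ {M,Q,T}.
V↔C: latent back-door arc(s) into V.
size 0: {}; under {} V still reaches {C,M,Q,T} ∋ C.
size 1: {M}, {Q}, {T}; under {M} V still reaches {C,Q,T} ∋ C.
size 2: {M,Q}, {M,T}, {Q,T}; under {M,Q} V still reaches {C} ∋ C.
V↔C cannot be blocked by any observed set — no back-door set.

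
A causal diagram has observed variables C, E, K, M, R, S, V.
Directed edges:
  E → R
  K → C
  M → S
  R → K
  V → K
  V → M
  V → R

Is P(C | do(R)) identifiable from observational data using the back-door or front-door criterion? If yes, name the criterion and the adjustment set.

desc(R)\{R}={C,K}; candidates ⊆ {E,M,S,V}.
size 0: {}; under {} R still reaches {C,E,K,M,S,V} ∋ C.
{V}: R⊥C given {V} in G with R→· removed — back-door holds.
P(C|do(R)) = Σ_{V} P(C|R,V)·P(V).

P(C|do(R)): backdoor, adjust for {V}.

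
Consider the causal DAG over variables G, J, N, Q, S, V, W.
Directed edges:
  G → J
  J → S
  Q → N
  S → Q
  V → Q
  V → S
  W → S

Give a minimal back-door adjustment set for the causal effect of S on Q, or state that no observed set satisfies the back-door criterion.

desc(S)\{S}={N,Q}; candidates ⊆ {G,J,V,W}.
size 0: {}; under {} S still reaches {G,J,N,Q,V,W} ∋ Q.
{V}: S⊥Q given {V} in G with S→· removed — back-door holds.

S→Q: minimal back-door set {V}.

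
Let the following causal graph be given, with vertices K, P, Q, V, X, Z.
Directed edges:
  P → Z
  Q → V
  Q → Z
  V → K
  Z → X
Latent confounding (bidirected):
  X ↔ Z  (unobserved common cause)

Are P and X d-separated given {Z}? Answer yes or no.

No — P and X are d-connected given {Z}.

Bayes-Ball from P | {Z} reaches {K,Q,V,X}.
X ∈ reach(P|{Z}) ⇒ P ⊥̸ X | {Z}.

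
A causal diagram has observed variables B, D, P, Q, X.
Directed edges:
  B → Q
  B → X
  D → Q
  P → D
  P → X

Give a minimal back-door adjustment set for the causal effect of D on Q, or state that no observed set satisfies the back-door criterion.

D→Q: minimal back-door set ∅.

desc(D)\{D}={Q}; candidates ⊆ {B,P,X}.
∅: D⊥Q given ∅ in G with D→· removed — back-door holds.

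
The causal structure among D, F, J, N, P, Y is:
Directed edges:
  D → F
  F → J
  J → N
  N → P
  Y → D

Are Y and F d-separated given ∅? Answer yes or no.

No — Y and F are d-connected given ∅.

Bayes-Ball from Y | ∅ reaches {D,F,J,N,P}.
F ∈ reach(Y|∅) ⇒ Y ⊥̸ F | ∅.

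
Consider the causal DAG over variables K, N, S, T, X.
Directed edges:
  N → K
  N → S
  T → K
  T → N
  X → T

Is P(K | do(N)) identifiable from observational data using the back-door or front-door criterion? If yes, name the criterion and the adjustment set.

desc(N)\{N}={K,S}; candidates ⊆ {T,X}.
size 0: {}; under {} N still reaches {K,T,X} ∋ K.
{T}: N⊥K given {T} in G with N→· removed — back-door holds.
P(K|do(N)) = Σ_{T} P(K|N,T)·P(T).

P(K|do(N)): backdoor, adjust for {T}.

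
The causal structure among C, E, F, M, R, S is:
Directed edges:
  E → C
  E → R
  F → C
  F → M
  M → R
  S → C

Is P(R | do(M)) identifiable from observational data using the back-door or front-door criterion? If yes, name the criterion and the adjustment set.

desc(M)\{M}={R}; candidates ⊆ {C,E,F,S}.
∅: M⊥R given ∅ in G with M→· removed — back-door holds.
P(R|do(M)) = P(R|M) — no adjustment needed.

P(R|do(M)): backdoor, adjust for ∅.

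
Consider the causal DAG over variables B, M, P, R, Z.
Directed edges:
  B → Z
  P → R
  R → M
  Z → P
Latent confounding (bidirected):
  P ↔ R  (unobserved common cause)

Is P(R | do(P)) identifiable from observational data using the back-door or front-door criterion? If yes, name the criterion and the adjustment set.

P(R|do(P)): not identifiable (no BD/FD set).

desc(P)\{P}={M,R}; candidates ⊆ {B,Z}.
P↔R: latent back-door arc(s) into P.
size 0: {}; under {} P still reaches {B,M,R,Z} ∋ R.
size 1: {B}, {Z}; under {B} P still reaches {M,R,Z} ∋ R.
size 2: {B,Z}; under {B,Z} P still reaches {M,R} ∋ R.
P↔R cannot be blocked by any observed set — no back-door set.
No mediator lies on a directed P→…→R path.
Neither criterion identifies P(R|do(P)) in this graph.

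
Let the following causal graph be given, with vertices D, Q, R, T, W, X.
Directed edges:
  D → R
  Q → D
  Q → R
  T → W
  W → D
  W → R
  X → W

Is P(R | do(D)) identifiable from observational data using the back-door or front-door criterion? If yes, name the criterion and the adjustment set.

P(R|do(D)): backdoor, adjust for {Q, W}.

desc(D)\{D}={R}; candidates ⊆ {Q,T,W,X}.
size 0: {}; under {} D still reaches {Q,R,T,W,X} ∋ R.
size 1: {Q}, {T}, {W} …(+1); under {Q} D still reaches {R,T,W,X} ∋ R.
{Q,W}: D⊥R given {Q,W} in G with D→· removed — back-door holds.
P(R|do(D)) = Σ_{Q,W} P(R|D,Q,W)·P(Q,W).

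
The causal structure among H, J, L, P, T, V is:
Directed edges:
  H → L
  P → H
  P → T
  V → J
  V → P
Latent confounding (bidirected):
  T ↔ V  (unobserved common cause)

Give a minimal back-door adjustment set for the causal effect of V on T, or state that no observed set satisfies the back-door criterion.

desc(V)\{V}={H,J,L,P,T}; candidates ⊆ {—}.
V↔T: latent back-door arc(s) into V.
size 0: {}; under {} V still reaches {T} ∋ T.
V↔T cannot be blocked by any observed set — no back-door set.

V→T: no observed back-door set.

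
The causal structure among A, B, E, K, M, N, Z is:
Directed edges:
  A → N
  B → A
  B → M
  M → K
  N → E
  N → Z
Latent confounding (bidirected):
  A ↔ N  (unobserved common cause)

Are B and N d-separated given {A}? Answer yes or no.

No — B and N are d-connected given {A}.

Bayes-Ball from B | {A} reaches {E,K,M,N,Z}.
N ∈ reach(B|{A}) ⇒ B ⊥̸ N | {A}.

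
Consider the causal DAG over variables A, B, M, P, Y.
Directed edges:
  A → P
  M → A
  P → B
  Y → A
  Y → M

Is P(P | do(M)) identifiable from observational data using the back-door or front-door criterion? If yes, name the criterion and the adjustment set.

P(P|do(M)): backdoor, adjust for {Y}.

desc(M)\{M}={A,B,P}; candidates ⊆ {Y}.
size 0: {}; under {} M still reaches {A,B,P,Y} ∋ P.
{Y}: M⊥P given {Y} in G with M→· removed — back-door holds.
P(P|do(M)) = Σ_{Y} P(P|M,Y)·P(Y).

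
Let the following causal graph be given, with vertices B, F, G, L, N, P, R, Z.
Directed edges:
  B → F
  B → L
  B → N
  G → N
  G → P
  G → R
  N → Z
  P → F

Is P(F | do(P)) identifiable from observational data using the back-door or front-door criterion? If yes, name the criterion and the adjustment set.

P(F|do(P)): backdoor, adjust for ∅.

desc(P)\{P}={F}; candidates ⊆ {B,G,L,N,R,Z}.
∅: P⊥F given ∅ in G with P→· removed — back-door holds.
P(F|do(P)) = P(F|P) — no adjustment needed.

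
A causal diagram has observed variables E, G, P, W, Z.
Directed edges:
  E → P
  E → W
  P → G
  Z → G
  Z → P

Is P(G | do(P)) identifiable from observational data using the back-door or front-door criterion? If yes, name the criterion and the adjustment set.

desc(P)\{P}={G}; candidates ⊆ {E,W,Z}.
size 0: {}; under {} P still reaches {E,G,W,Z} ∋ G.
{Z}: P⊥G given {Z} in G with P→· removed — back-door holds.
P(G|do(P)) = Σ_{Z} P(G|P,Z)·P(Z).

P(G|do(P)): backdoor, adjust for {Z}.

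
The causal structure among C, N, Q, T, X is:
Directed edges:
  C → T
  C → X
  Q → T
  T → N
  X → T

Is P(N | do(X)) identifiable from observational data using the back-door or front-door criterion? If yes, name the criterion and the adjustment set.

P(N|do(X)): backdoor, adjust for {C}.

desc(X)\{X}={N,T}; candidates ⊆ {C,Q}.
size 0: {}; under {} X still reaches {C,N,T} ∋ N.
{C}: X⊥N given {C} in G with X→· removed — back-door holds.
P(N|do(X)) = Σ_{C} P(N|X,C)·P(C).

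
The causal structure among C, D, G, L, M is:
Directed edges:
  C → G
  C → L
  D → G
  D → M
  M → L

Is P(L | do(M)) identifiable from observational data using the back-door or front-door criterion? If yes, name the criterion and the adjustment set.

desc(M)\{M}={L}; candidates ⊆ {C,D,G}.
∅: M⊥L given ∅ in G with M→· removed — back-door holds.
P(L|do(M)) = P(L|M) — no adjustment needed.

P(L|do(M)): backdoor, adjust for ∅.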